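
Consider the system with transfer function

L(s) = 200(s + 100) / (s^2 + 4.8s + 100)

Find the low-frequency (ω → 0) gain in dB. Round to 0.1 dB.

L(0) = 200·100 / 100 = 200
20 log₁₀(200) ≈ 46.02 dB

46.0 dB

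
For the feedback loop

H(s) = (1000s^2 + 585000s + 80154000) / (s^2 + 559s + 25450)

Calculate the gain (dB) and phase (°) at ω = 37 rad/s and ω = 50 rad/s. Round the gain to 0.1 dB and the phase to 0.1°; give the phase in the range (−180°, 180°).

ω = 37: 68.2 dB, -25.3°; ω = 50: 67.2 dB, -30.0°

Substitute s = j37:
Numerator: 1000(j37)^2 + 585000(j37) + 80154000 = 78785000 + j21645000
Denominator: (j37)^2 + 559(j37) + 25450 = 24081 + j20683
|N| = √(78785000² + 21645000²) ≈ 8.1704e+07, ∠N ≈ 15.36°
|D| = √(24081² + 20683²) ≈ 31744, ∠D ≈ 40.66°
|H| = 8.1704e+07 / 31744 ≈ 2573.8
Gain = 20 log₁₀(2573.8) ≈ 68.21 dB
∠H = 15.36° − 40.66° = -25.30°

Substitute s = j50:
Numerator: 1000(j50)^2 + 585000(j50) + 80154000 = 77654000 + j29250000
Denominator: (j50)^2 + 559(j50) + 25450 = 22950 + j27950
|N| = √(77654000² + 29250000²) ≈ 8.298e+07, ∠N ≈ 20.64°
|D| = √(22950² + 27950²) ≈ 36165, ∠D ≈ 50.61°
|H| = 8.298e+07 / 36165 ≈ 2294.5
Gain = 20 log₁₀(2294.5) ≈ 67.21 dB
∠H = 20.64° − 50.61° = -29.97°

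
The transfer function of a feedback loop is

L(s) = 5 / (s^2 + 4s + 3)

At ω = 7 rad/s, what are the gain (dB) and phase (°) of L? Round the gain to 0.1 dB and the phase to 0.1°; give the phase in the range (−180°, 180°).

-20.6 dB, -148.7°

Substitute s = j7:
Numerator: 5 = 5 + j0
Denominator: (j7)^2 + 4(j7) + 3 = -46 + j28
|N| = √(5² + 0²) ≈ 5, ∠N ≈ 0.00°
|D| = √(46² + 28²) ≈ 53.852, ∠D ≈ 148.67°
|L| = 5 / 53.852 ≈ 0.092847
Gain = 20 log₁₀(0.092847) ≈ -20.64 dB
∠L = 0.00° − 148.67° = -148.67°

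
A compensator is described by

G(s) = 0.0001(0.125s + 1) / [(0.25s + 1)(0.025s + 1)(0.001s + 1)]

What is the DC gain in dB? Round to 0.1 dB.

G(0) = 0.0001 · 1 / 1 = 0.0001
20 log₁₀(0.0001) ≈ -80.00 dB

-80.0 dB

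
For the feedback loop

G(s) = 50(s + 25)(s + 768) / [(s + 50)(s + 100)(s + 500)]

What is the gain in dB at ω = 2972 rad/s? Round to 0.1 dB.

-35.3 dB

At s = jω = j2972:
zero (s+25): 25 + j2972 → |·| = √(25²+2972²) = √8833409 ≈ 2972.1, ∠ = arctan(2972/25) ≈ 89.52°
zero (s+768): 768 + j2972 → |·| = √(768²+2972²) = √9422608 ≈ 3069.6, ∠ = arctan(2972/768) ≈ 75.51°
pole (s+50): 50 + j2972 → |·| = √(50²+2972²) = √8835284 ≈ 2972.4, ∠ = arctan(2972/50) ≈ 89.04°
pole (s+100): 100 + j2972 → |·| = √(100²+2972²) = √8842784 ≈ 2973.7, ∠ = arctan(2972/100) ≈ 88.07°
pole (s+500): 500 + j2972 → |·| = √(500²+2972²) = √9082784 ≈ 3013.8, ∠ = arctan(2972/500) ≈ 80.45°
|G| = 50 · 9.1232e+06 / 2.6639e+10 ≈ 0.017124
Gain = 20 log₁₀(0.017124) ≈ -35.33 dB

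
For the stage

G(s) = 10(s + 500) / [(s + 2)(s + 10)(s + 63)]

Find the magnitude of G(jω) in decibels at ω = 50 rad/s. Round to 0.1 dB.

-32.2 dB

At s = jω = j50:
zero (s+500): 500 + j50 → |·| = √(500²+50²) = √252500 ≈ 502.49, ∠ = arctan(50/500) ≈ 5.71°
pole (s+2): 2 + j50 → |·| = √(2²+50²) = √2504 ≈ 50.04, ∠ = arctan(50/2) ≈ 87.71°
pole (s+10): 10 + j50 → |·| = √(10²+50²) = √2600 ≈ 50.99, ∠ = arctan(50/10) ≈ 78.69°
pole (s+63): 63 + j50 → |·| = √(63²+50²) = √6469 ≈ 80.43, ∠ = arctan(50/63) ≈ 38.44°
|G| = 10 · 502.49 / 2.0522e+05 ≈ 0.024485
Gain = 20 log₁₀(0.024485) ≈ -32.22 dB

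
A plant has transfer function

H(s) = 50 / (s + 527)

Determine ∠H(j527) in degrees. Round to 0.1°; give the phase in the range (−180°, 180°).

-45.0°

Substitute s = j527:
Numerator: 50 = 50 + j0
Denominator: (j527) + 527 = 527 + j527
|N| = √(50² + 0²) ≈ 50, ∠N ≈ 0.00°
|D| = √(527² + 527²) ≈ 745.29, ∠D ≈ 45.00°
∠H = 0.00° − 45.00° = -45.00°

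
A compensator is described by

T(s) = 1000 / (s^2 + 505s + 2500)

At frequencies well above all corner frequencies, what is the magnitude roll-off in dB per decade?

Each pole contributes −20 dB/decade at high frequency; each zero contributes +20 dB/decade.
Net: 0 zero(s) − 2 pole(s) → -40 dB/decade.

-40 dB/decade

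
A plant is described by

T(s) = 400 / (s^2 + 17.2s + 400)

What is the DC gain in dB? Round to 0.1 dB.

0.0 dB

T(0) = 400 / 400 = 1
20 log₁₀(1) ≈ 0.00 dB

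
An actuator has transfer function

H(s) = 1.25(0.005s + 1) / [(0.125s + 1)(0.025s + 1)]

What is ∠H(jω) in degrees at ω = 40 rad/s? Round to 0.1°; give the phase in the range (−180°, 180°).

-112.4°

At ω = 40 rad/s:
zero (1 + j40·0.005) = 1 + j0.2 → |·| ≈ 1.0198, ∠ ≈ 11.31°
pole (1 + j40·0.125) = 1 + j5 → |·| ≈ 5.099, ∠ ≈ 78.69°
pole (1 + j40·0.025) = 1 + j1 → |·| ≈ 1.4142, ∠ ≈ 45.00°
∠H = (11.31°) − (78.69° + 45.00°) = -112.38°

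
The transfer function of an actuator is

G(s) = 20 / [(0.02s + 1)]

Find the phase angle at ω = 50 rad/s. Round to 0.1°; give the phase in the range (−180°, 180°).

-45.0°

At ω = 50 rad/s:
pole (1 + j50·0.02) = 1 + j1 → |·| ≈ 1.4142, ∠ ≈ 45.00°
∠G = (0°) − (45.00°) = -45.00°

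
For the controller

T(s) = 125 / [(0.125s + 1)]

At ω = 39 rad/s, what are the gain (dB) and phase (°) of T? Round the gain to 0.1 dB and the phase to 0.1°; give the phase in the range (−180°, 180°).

At ω = 39 rad/s:
pole (1 + j39·0.125) = 1 + j4.875 → |·| ≈ 4.9765, ∠ ≈ 78.41°
|T| = 125 · 1 / (4.9765) ≈ 25.118
Gain = 20 log₁₀(25.118) ≈ 28.00 dB
∠T = (0°) − (78.41°) = -78.41°

28.0 dB, -78.4°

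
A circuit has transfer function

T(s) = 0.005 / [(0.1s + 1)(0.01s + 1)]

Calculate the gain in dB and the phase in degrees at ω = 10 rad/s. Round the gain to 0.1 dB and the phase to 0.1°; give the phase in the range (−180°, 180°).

-49.1 dB, -50.7°

At ω = 10 rad/s:
pole (1 + j10·0.1) = 1 + j1 → |·| ≈ 1.4142, ∠ ≈ 45.00°
pole (1 + j10·0.01) = 1 + j0.1 → |·| ≈ 1.005, ∠ ≈ 5.71°
|T| = 0.005 · 1 / (1.4142 · 1.005) ≈ 0.003518
Gain = 20 log₁₀(0.003518) ≈ -49.07 dB
∠T = (0°) − (45.00° + 5.71°) = -50.71°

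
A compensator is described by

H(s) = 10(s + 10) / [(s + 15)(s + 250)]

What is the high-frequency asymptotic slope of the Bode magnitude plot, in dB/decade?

-20 dB/decade

Each pole contributes −20 dB/decade at high frequency; each zero contributes +20 dB/decade.
Net: 1 zero(s) − 2 pole(s) → -20 dB/decade.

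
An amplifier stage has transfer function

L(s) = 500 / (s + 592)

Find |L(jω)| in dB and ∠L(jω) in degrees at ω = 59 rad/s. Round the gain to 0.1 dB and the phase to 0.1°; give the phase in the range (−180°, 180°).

Substitute s = j59:
Numerator: 500 = 500 + j0
Denominator: (j59) + 592 = 592 + j59
|N| = √(500² + 0²) ≈ 500, ∠N ≈ 0.00°
|D| = √(592² + 59²) ≈ 594.93, ∠D ≈ 5.69°
|L| = 500 / 594.93 ≈ 0.84044
Gain = 20 log₁₀(0.84044) ≈ -1.51 dB
∠L = 0.00° − 5.69° = -5.69°

-1.5 dB, -5.7°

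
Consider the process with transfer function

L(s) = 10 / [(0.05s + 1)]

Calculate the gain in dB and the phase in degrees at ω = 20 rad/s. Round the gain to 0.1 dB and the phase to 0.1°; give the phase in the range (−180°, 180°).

At ω = 20 rad/s:
pole (1 + j20·0.05) = 1 + j1 → |·| ≈ 1.4142, ∠ ≈ 45.00°
|L| = 10 · 1 / (1.4142) ≈ 7.0711
Gain = 20 log₁₀(7.0711) ≈ 16.99 dB
∠L = (0°) − (45.00°) = -45.00°

17.0 dB, -45.0°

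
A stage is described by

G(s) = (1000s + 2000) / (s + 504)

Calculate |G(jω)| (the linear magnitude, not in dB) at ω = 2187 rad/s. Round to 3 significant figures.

Substitute s = j2187:
Numerator: 1000(j2187) + 2000 = 2000 + j2187000
Denominator: (j2187) + 504 = 504 + j2187
|N| = √(2000² + 2187000²) ≈ 2.187e+06, ∠N ≈ 89.95°
|D| = √(504² + 2187²) ≈ 2244.3, ∠D ≈ 77.02°
|G| = 2.187e+06 / 2244.3 ≈ 974.47

974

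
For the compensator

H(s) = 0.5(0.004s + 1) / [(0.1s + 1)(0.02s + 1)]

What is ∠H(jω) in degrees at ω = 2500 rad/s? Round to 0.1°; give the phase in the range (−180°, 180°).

At ω = 2500 rad/s:
zero (1 + j2500·0.004) = 1 + j10 → |·| ≈ 10.05, ∠ ≈ 84.29°
pole (1 + j2500·0.1) = 1 + j250 → |·| ≈ 250, ∠ ≈ 89.77°
pole (1 + j2500·0.02) = 1 + j50 → |·| ≈ 50.01, ∠ ≈ 88.85°
∠H = (84.29°) − (89.77° + 88.85°) = -94.33°

-94.3°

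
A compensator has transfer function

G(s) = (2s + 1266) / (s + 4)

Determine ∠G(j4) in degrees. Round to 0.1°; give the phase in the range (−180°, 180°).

Substitute s = j4:
Numerator: 2(j4) + 1266 = 1266 + j8
Denominator: (j4) + 4 = 4 + j4
|N| = √(1266² + 8²) ≈ 1266, ∠N ≈ 0.36°
|D| = √(4² + 4²) ≈ 5.6569, ∠D ≈ 45.00°
∠G = 0.36° − 45.00° = -44.64°

-44.6°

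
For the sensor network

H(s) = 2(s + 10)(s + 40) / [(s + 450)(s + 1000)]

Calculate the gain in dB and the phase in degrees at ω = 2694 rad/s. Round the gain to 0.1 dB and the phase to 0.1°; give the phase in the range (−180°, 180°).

At s = jω = j2694:
zero (s+10): 10 + j2694 → |·| = √(10²+2694²) = √7257736 ≈ 2694, ∠ = arctan(2694/10) ≈ 89.79°
zero (s+40): 40 + j2694 → |·| = √(40²+2694²) = √7259236 ≈ 2694.3, ∠ = arctan(2694/40) ≈ 89.15°
pole (s+450): 450 + j2694 → |·| = √(450²+2694²) = √7460136 ≈ 2731.3, ∠ = arctan(2694/450) ≈ 80.52°
pole (s+1000): 1000 + j2694 → |·| = √(1000²+2694²) = √8257636 ≈ 2873.6, ∠ = arctan(2694/1000) ≈ 69.64°
|H| = 2 · 7.2584e+06 / 7.8487e+06 ≈ 1.8496
Gain = 20 log₁₀(1.8496) ≈ 5.34 dB
∠H = 178.94° − 150.16° = 28.78°

5.3 dB, 28.8°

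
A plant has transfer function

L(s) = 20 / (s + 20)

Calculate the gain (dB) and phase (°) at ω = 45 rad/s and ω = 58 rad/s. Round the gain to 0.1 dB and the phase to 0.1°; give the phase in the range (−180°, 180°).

At s = jω = j45:
pole (s+20): 20 + j45 → |·| = √(20²+45²) = √2425 ≈ 49.244, ∠ = arctan(45/20) ≈ 66.04°
|L| = 20 / 49.244 ≈ 0.40614
Gain = 20 log₁₀(0.40614) ≈ -7.83 dB
∠L = 0.00° − 66.04° = -66.04°

At s = jω = j58:
pole (s+20): 20 + j58 → |·| = √(20²+58²) = √3764 ≈ 61.351, ∠ = arctan(58/20) ≈ 70.97°
|L| = 20 / 61.351 ≈ 0.32599
Gain = 20 log₁₀(0.32599) ≈ -9.74 dB
∠L = 0.00° − 70.97° = -70.97°

ω = 45: -7.8 dB, -66.0°; ω = 58: -9.7 dB, -71.0°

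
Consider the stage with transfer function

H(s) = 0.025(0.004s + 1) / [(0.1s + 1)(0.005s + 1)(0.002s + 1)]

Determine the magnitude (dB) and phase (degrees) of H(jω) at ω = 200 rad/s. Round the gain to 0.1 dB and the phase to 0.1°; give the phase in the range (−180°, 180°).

-59.6 dB, -115.3°

At ω = 200 rad/s:
zero (1 + j200·0.004) = 1 + j0.8 → |·| ≈ 1.2806, ∠ ≈ 38.66°
pole (1 + j200·0.1) = 1 + j20 → |·| ≈ 20.025, ∠ ≈ 87.14°
pole (1 + j200·0.005) = 1 + j1 → |·| ≈ 1.4142, ∠ ≈ 45.00°
pole (1 + j200·0.002) = 1 + j0.4 → |·| ≈ 1.077, ∠ ≈ 21.80°
|H| = 0.025 · 1.2806 / (20.025 · 1.4142 · 1.077) ≈ 0.0010497
Gain = 20 log₁₀(0.0010497) ≈ -59.58 dB
∠H = (38.66°) − (87.14° + 45.00° + 21.80°) = -115.28°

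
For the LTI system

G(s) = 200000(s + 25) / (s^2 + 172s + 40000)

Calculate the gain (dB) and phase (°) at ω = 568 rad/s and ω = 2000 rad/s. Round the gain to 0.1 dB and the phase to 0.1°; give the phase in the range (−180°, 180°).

At s = jω = j568:
zero (s+25): 25 + j568 → |·| = √(25²+568²) = √323249 ≈ 568.55, ∠ = arctan(568/25) ≈ 87.48°
quadratic: (j568)² + 172·j568 + 40000 = -282624 + j97696 → |·| ≈ 2.9903e+05, ∠ ≈ 160.93°
|G| = 200000 · 568.55 / 2.9903e+05 ≈ 380.26
Gain = 20 log₁₀(380.26) ≈ 51.60 dB
∠G = 87.48° − 160.93° = -73.45°

At s = jω = j2000:
zero (s+25): 25 + j2000 → |·| = √(25²+2000²) = √4000625 ≈ 2000.2, ∠ = arctan(2000/25) ≈ 89.28°
quadratic: (j2000)² + 172·j2000 + 40000 = -3960000 + j344000 → |·| ≈ 3.9749e+06, ∠ ≈ 175.04°
|G| = 200000 · 2000.2 / 3.9749e+06 ≈ 100.64
Gain = 20 log₁₀(100.64) ≈ 40.06 dB
∠G = 89.28° − 175.04° = -85.76°

ω = 568: 51.6 dB, -73.5°; ω = 2000: 40.1 dB, -85.8°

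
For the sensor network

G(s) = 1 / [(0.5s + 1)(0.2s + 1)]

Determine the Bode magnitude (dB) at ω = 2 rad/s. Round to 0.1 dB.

At ω = 2 rad/s:
pole (1 + j2·0.5) = 1 + j1 → |·| ≈ 1.4142, ∠ ≈ 45.00°
pole (1 + j2·0.2) = 1 + j0.4 → |·| ≈ 1.077, ∠ ≈ 21.80°
|G| = 1 · 1 / (1.4142 · 1.077) ≈ 0.65656
Gain = 20 log₁₀(0.65656) ≈ -3.65 dB

-3.7 dB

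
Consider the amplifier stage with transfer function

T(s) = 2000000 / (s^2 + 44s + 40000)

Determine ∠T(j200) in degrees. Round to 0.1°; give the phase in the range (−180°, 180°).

-90.0°

At s = jω = j200:
quadratic: (j200)² + 44·j200 + 40000 = 0 + j8800 → |·| ≈ 8800, ∠ ≈ 90.00°
∠T = 0.00° − 90.00° = -90.00°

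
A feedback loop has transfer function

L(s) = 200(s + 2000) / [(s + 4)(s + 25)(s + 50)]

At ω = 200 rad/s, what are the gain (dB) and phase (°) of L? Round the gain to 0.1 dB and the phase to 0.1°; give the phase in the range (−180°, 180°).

-26.3 dB, 118.0°

At s = jω = j200:
zero (s+2000): 2000 + j200 → |·| = √(2000²+200²) = √4040000 ≈ 2010, ∠ = arctan(200/2000) ≈ 5.71°
pole (s+4): 4 + j200 → |·| = √(4²+200²) = √40016 ≈ 200.04, ∠ = arctan(200/4) ≈ 88.85°
pole (s+25): 25 + j200 → |·| = √(25²+200²) = √40625 ≈ 201.56, ∠ = arctan(200/25) ≈ 82.87°
pole (s+50): 50 + j200 → |·| = √(50²+200²) = √42500 ≈ 206.16, ∠ = arctan(200/50) ≈ 75.96°
|L| = 200 · 2010 / 8.3124e+06 ≈ 0.048361
Gain = 20 log₁₀(0.048361) ≈ -26.31 dB
∠L = 5.71° − 247.68° = -241.97° ≡ 118.03° (principal value)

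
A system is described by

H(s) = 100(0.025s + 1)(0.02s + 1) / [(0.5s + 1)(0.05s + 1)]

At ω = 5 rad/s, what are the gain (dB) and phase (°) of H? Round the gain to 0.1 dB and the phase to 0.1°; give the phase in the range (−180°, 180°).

At ω = 5 rad/s:
zero (1 + j5·0.025) = 1 + j0.125 → |·| ≈ 1.0078, ∠ ≈ 7.13°
zero (1 + j5·0.02) = 1 + j0.1 → |·| ≈ 1.005, ∠ ≈ 5.71°
pole (1 + j5·0.5) = 1 + j2.5 → |·| ≈ 2.6926, ∠ ≈ 68.20°
pole (1 + j5·0.05) = 1 + j0.25 → |·| ≈ 1.0308, ∠ ≈ 14.04°
|H| = 100 · 1.0078 · 1.005 / (2.6926 · 1.0308) ≈ 36.492
Gain = 20 log₁₀(36.492) ≈ 31.24 dB
∠H = (7.13° + 5.71°) − (68.20° + 14.04°) = -69.40°

31.2 dB, -69.4°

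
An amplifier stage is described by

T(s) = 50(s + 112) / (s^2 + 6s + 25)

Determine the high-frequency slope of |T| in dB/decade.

Each pole contributes −20 dB/decade at high frequency; each zero contributes +20 dB/decade.
Net: 1 zero(s) − 2 pole(s) → -20 dB/decade.

-20 dB/decade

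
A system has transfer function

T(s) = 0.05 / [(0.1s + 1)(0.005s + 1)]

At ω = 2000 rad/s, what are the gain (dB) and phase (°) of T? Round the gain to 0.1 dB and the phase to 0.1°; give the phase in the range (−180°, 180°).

-92.1 dB, -174.0°

At ω = 2000 rad/s:
pole (1 + j2000·0.1) = 1 + j200 → |·| ≈ 200, ∠ ≈ 89.71°
pole (1 + j2000·0.005) = 1 + j10 → |·| ≈ 10.05, ∠ ≈ 84.29°
|T| = 0.05 · 1 / (200 · 10.05) ≈ 2.4876e-05
Gain = 20 log₁₀(2.4876e-05) ≈ -92.08 dB
∠T = (0°) − (89.71° + 84.29°) = -174.00°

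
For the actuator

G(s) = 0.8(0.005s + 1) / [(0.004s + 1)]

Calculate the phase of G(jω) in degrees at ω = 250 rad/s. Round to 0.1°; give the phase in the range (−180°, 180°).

6.3°

At ω = 250 rad/s:
zero (1 + j250·0.005) = 1 + j1.25 → |·| ≈ 1.6008, ∠ ≈ 51.34°
pole (1 + j250·0.004) = 1 + j1 → |·| ≈ 1.4142, ∠ ≈ 45.00°
∠G = (51.34°) − (45.00°) = 6.34°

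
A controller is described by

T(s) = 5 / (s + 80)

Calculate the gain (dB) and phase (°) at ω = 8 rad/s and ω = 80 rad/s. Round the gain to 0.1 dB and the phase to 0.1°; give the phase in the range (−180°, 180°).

ω = 8: -24.1 dB, -5.7°; ω = 80: -27.1 dB, -45.0°

At s = jω = j8:
pole (s+80): 80 + j8 → |·| = √(80²+8²) = √6464 ≈ 80.399, ∠ = arctan(8/80) ≈ 5.71°
|T| = 5 / 80.399 ≈ 0.06219
Gain = 20 log₁₀(0.06219) ≈ -24.13 dB
∠T = 0.00° − 5.71° = -5.71°

At s = jω = j80:
pole (s+80): 80 + j80 → |·| = √(80²+80²) = √12800 ≈ 113.14, ∠ = arctan(80/80) ≈ 45.00°
|T| = 5 / 113.14 ≈ 0.044193
Gain = 20 log₁₀(0.044193) ≈ -27.09 dB
∠T = 0.00° − 45.00° = -45.00°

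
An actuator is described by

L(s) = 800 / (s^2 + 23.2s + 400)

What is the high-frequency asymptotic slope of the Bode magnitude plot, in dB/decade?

-40 dB/decade

Each pole contributes −20 dB/decade at high frequency; each zero contributes +20 dB/decade.
Net: 0 zero(s) − 2 pole(s) → -40 dB/decade.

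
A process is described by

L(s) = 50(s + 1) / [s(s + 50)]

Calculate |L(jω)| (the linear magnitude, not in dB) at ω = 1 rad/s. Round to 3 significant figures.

1.41

At s = jω = j1:
zero (s+1): 1 + j1 → |·| = √(1²+1²) = √2 ≈ 1.4142, ∠ = arctan(1/1) ≈ 45.00°
pole (s+50): 50 + j1 → |·| = √(50²+1²) = √2501 ≈ 50.01, ∠ = arctan(1/50) ≈ 1.15°
pole at origin: |s| = 1, ∠ = 90.00° (in denominator)
|L| = 50 · 1.4142 / 50.01 ≈ 1.4139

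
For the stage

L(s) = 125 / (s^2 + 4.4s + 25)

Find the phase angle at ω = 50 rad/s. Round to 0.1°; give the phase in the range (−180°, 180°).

At s = jω = j50:
quadratic: (j50)² + 4.4·j50 + 25 = -2475 + j220 → |·| ≈ 2484.8, ∠ ≈ 174.92°
∠L = 0.00° − 174.92° = -174.92°

-174.9°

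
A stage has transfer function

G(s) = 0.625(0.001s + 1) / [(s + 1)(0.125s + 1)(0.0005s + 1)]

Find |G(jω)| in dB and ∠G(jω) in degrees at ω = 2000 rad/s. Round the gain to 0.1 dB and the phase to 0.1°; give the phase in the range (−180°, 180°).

-114.1 dB, -161.3°

At ω = 2000 rad/s:
zero (1 + j2000·0.001) = 1 + j2 → |·| ≈ 2.2361, ∠ ≈ 63.43°
pole (1 + j2000·1) = 1 + j2000 → |·| ≈ 2000, ∠ ≈ 89.97°
pole (1 + j2000·0.125) = 1 + j250 → |·| ≈ 250, ∠ ≈ 89.77°
pole (1 + j2000·0.0005) = 1 + j1 → |·| ≈ 1.4142, ∠ ≈ 45.00°
|G| = 0.625 · 2.2361 / (2000 · 250 · 1.4142) ≈ 1.9765e-06
Gain = 20 log₁₀(1.9765e-06) ≈ -114.08 dB
∠G = (63.43°) − (89.97° + 89.77° + 45.00°) = -161.31°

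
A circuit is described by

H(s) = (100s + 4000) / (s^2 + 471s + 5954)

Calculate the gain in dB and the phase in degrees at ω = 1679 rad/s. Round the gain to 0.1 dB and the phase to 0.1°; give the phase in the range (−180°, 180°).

-24.8 dB, -75.7°

Substitute s = j1679:
Numerator: 100(j1679) + 4000 = 4000 + j167900
Denominator: (j1679)^2 + 471(j1679) + 5954 = -2813087 + j790809
|N| = √(4000² + 167900²) ≈ 1.6795e+05, ∠N ≈ 88.64°
|D| = √(2813087² + 790809²) ≈ 2.9221e+06, ∠D ≈ 164.30°
|H| = 1.6795e+05 / 2.9221e+06 ≈ 0.057476
Gain = 20 log₁₀(0.057476) ≈ -24.81 dB
∠H = 88.64° − 164.30° = -75.66°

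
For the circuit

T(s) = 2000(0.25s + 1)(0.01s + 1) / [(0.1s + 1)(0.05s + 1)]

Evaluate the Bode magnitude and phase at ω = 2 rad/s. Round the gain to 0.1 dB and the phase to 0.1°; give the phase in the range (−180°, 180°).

At ω = 2 rad/s:
zero (1 + j2·0.25) = 1 + j0.5 → |·| ≈ 1.118, ∠ ≈ 26.57°
zero (1 + j2·0.01) = 1 + j0.02 → |·| ≈ 1.0002, ∠ ≈ 1.15°
pole (1 + j2·0.1) = 1 + j0.2 → |·| ≈ 1.0198, ∠ ≈ 11.31°
pole (1 + j2·0.05) = 1 + j0.1 → |·| ≈ 1.005, ∠ ≈ 5.71°
|T| = 2000 · 1.118 · 1.0002 / (1.0198 · 1.005) ≈ 2182.1
Gain = 20 log₁₀(2182.1) ≈ 66.78 dB
∠T = (26.57° + 1.15°) − (11.31° + 5.71°) = 10.70°

66.8 dB, 10.7°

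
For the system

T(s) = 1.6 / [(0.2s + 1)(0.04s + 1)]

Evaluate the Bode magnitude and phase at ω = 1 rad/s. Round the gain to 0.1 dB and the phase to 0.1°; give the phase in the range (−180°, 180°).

At ω = 1 rad/s:
pole (1 + j1·0.2) = 1 + j0.2 → |·| ≈ 1.0198, ∠ ≈ 11.31°
pole (1 + j1·0.04) = 1 + j0.04 → |·| ≈ 1.0008, ∠ ≈ 2.29°
|T| = 1.6 · 1 / (1.0198 · 1.0008) ≈ 1.5677
Gain = 20 log₁₀(1.5677) ≈ 3.91 dB
∠T = (0°) − (11.31° + 2.29°) = -13.60°

3.9 dB, -13.6°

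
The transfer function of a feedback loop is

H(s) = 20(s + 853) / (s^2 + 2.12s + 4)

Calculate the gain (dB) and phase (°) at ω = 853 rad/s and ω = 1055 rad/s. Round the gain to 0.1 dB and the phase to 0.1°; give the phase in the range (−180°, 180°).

At s = jω = j853:
zero (s+853): 853 + j853 → |·| = √(853²+853²) = √1455218 ≈ 1206.3, ∠ = arctan(853/853) ≈ 45.00°
quadratic: (j853)² + 2.12·j853 + 4 = -727605 + j1808.36 → |·| ≈ 7.2761e+05, ∠ ≈ 179.86°
|H| = 20 · 1206.3 / 7.2761e+05 ≈ 0.033158
Gain = 20 log₁₀(0.033158) ≈ -29.59 dB
∠H = 45.00° − 179.86° = -134.86°

At s = jω = j1055:
zero (s+853): 853 + j1055 → |·| = √(853²+1055²) = √1840634 ≈ 1356.7, ∠ = arctan(1055/853) ≈ 51.04°
quadratic: (j1055)² + 2.12·j1055 + 4 = -1113021 + j2236.6 → |·| ≈ 1.113e+06, ∠ ≈ 179.88°
|H| = 20 · 1356.7 / 1.113e+06 ≈ 0.024379
Gain = 20 log₁₀(0.024379) ≈ -32.26 dB
∠H = 51.04° − 179.88° = -128.84°

ω = 853: -29.6 dB, -134.9°; ω = 1055: -32.3 dB, -128.8°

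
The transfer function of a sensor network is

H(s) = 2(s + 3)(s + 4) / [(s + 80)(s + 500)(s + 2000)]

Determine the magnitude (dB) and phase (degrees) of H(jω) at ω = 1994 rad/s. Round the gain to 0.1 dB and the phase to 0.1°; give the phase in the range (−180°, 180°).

-63.3 dB, -28.7°

At s = jω = j1994:
zero (s+3): 3 + j1994 → |·| = √(3²+1994²) = √3976045 ≈ 1994, ∠ = arctan(1994/3) ≈ 89.91°
zero (s+4): 4 + j1994 → |·| = √(4²+1994²) = √3976052 ≈ 1994, ∠ = arctan(1994/4) ≈ 89.89°
pole (s+80): 80 + j1994 → |·| = √(80²+1994²) = √3982436 ≈ 1995.6, ∠ = arctan(1994/80) ≈ 87.70°
pole (s+500): 500 + j1994 → |·| = √(500²+1994²) = √4226036 ≈ 2055.7, ∠ = arctan(1994/500) ≈ 75.92°
pole (s+2000): 2000 + j1994 → |·| = √(2000²+1994²) = √7976036 ≈ 2824.2, ∠ = arctan(1994/2000) ≈ 44.91°
|H| = 2 · 3.976e+06 / 1.1586e+10 ≈ 0.00068635
Gain = 20 log₁₀(0.00068635) ≈ -63.27 dB
∠H = 179.80° − 208.53° = -28.73°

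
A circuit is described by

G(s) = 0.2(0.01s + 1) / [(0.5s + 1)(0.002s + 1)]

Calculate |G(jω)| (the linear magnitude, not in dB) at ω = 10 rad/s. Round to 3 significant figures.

At ω = 10 rad/s:
zero (1 + j10·0.01) = 1 + j0.1 → |·| ≈ 1.005, ∠ ≈ 5.71°
pole (1 + j10·0.5) = 1 + j5 → |·| ≈ 5.099, ∠ ≈ 78.69°
pole (1 + j10·0.002) = 1 + j0.02 → |·| ≈ 1.0002, ∠ ≈ 1.15°
|G| = 0.2 · 1.005 / (5.099 · 1.0002) ≈ 0.039412

0.0394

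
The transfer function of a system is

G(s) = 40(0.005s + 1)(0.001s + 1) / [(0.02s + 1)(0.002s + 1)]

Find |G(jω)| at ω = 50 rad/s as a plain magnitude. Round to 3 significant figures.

At ω = 50 rad/s:
zero (1 + j50·0.005) = 1 + j0.25 → |·| ≈ 1.0308, ∠ ≈ 14.04°
zero (1 + j50·0.001) = 1 + j0.05 → |·| ≈ 1.0012, ∠ ≈ 2.86°
pole (1 + j50·0.02) = 1 + j1 → |·| ≈ 1.4142, ∠ ≈ 45.00°
pole (1 + j50·0.002) = 1 + j0.1 → |·| ≈ 1.005, ∠ ≈ 5.71°
|G| = 40 · 1.0308 · 1.0012 / (1.4142 · 1.005) ≈ 29.045

29.0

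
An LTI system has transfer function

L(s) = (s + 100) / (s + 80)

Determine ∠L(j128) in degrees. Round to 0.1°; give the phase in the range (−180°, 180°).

Substitute s = j128:
Numerator: (j128) + 100 = 100 + j128
Denominator: (j128) + 80 = 80 + j128
|N| = √(100² + 128²) ≈ 162.43, ∠N ≈ 52.00°
|D| = √(80² + 128²) ≈ 150.94, ∠D ≈ 57.99°
∠L = 52.00° − 57.99° = -5.99°

-6.0°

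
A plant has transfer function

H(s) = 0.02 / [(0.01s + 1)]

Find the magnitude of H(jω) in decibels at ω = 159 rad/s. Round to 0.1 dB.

-39.5 dB

At ω = 159 rad/s:
pole (1 + j159·0.01) = 1 + j1.59 → |·| ≈ 1.8783, ∠ ≈ 57.83°
|H| = 0.02 · 1 / (1.8783) ≈ 0.010648
Gain = 20 log₁₀(0.010648) ≈ -39.45 dB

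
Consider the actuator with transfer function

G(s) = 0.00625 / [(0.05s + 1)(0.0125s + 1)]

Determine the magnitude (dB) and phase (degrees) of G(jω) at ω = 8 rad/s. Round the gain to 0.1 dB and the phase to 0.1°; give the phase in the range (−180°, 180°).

At ω = 8 rad/s:
pole (1 + j8·0.05) = 1 + j0.4 → |·| ≈ 1.077, ∠ ≈ 21.80°
pole (1 + j8·0.0125) = 1 + j0.1 → |·| ≈ 1.005, ∠ ≈ 5.71°
|G| = 0.00625 · 1 / (1.077 · 1.005) ≈ 0.0057743
Gain = 20 log₁₀(0.0057743) ≈ -44.77 dB
∠G = (0°) − (21.80° + 5.71°) = -27.51°

-44.8 dB, -27.5°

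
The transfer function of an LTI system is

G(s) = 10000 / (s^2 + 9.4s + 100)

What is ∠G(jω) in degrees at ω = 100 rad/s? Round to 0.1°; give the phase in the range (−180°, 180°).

-174.6°

At s = jω = j100:
quadratic: (j100)² + 9.4·j100 + 100 = -9900 + j940 → |·| ≈ 9944.5, ∠ ≈ 174.58°
∠G = 0.00° − 174.58° = -174.58°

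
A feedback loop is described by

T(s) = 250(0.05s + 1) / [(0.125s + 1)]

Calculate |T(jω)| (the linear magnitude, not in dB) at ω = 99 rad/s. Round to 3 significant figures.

At ω = 99 rad/s:
zero (1 + j99·0.05) = 1 + j4.95 → |·| ≈ 5.05, ∠ ≈ 78.58°
pole (1 + j99·0.125) = 1 + j12.375 → |·| ≈ 12.415, ∠ ≈ 85.38°
|T| = 250 · 5.05 / (12.415) ≈ 101.69

102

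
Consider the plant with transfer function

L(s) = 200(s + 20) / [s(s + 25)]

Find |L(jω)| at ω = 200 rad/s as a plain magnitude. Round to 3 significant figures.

At s = jω = j200:
zero (s+20): 20 + j200 → |·| = √(20²+200²) = √40400 ≈ 201, ∠ = arctan(200/20) ≈ 84.29°
pole (s+25): 25 + j200 → |·| = √(25²+200²) = √40625 ≈ 201.56, ∠ = arctan(200/25) ≈ 82.87°
pole at origin: |s| = 200, ∠ = 90.00° (in denominator)
|L| = 200 · 201 / 40312 ≈ 0.99722

0.997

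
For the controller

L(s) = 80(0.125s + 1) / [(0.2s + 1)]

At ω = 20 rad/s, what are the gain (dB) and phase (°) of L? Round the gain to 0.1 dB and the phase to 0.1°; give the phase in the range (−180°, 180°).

At ω = 20 rad/s:
zero (1 + j20·0.125) = 1 + j2.5 → |·| ≈ 2.6926, ∠ ≈ 68.20°
pole (1 + j20·0.2) = 1 + j4 → |·| ≈ 4.1231, ∠ ≈ 75.96°
|L| = 80 · 2.6926 / (4.1231) ≈ 52.244
Gain = 20 log₁₀(52.244) ≈ 34.36 dB
∠L = (68.20°) − (75.96°) = -7.76°

34.4 dB, -7.8°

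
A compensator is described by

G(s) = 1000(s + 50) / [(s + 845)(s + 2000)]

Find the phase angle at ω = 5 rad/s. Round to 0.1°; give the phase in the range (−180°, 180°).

At s = jω = j5:
zero (s+50): 50 + j5 → |·| = √(50²+5²) = √2525 ≈ 50.249, ∠ = arctan(5/50) ≈ 5.71°
pole (s+845): 845 + j5 → |·| = √(845²+5²) = √714050 ≈ 845.01, ∠ = arctan(5/845) ≈ 0.34°
pole (s+2000): 2000 + j5 → |·| = √(2000²+5²) = √4000025 ≈ 2000, ∠ = arctan(5/2000) ≈ 0.14°
∠G = 5.71° − 0.48° = 5.23°

5.2°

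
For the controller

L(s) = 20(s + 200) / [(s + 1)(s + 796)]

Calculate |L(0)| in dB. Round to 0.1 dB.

L(0) = 20·200 / (1·796) ≈ 5.0251
20 log₁₀(5.0251) ≈ 14.02 dB

14.0 dB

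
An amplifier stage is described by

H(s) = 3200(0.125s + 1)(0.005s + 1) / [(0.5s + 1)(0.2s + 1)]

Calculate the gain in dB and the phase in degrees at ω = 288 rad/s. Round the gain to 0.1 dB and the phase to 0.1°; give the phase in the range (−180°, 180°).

27.7 dB, -35.0°

At ω = 288 rad/s:
zero (1 + j288·0.125) = 1 + j36 → |·| ≈ 36.014, ∠ ≈ 88.41°
zero (1 + j288·0.005) = 1 + j1.44 → |·| ≈ 1.7532, ∠ ≈ 55.22°
pole (1 + j288·0.5) = 1 + j144 → |·| ≈ 144, ∠ ≈ 89.60°
pole (1 + j288·0.2) = 1 + j57.6 → |·| ≈ 57.609, ∠ ≈ 89.01°
|H| = 3200 · 36.014 · 1.7532 / (144 · 57.609) ≈ 24.356
Gain = 20 log₁₀(24.356) ≈ 27.73 dB
∠H = (88.41° + 55.22°) − (89.60° + 89.01°) = -34.98°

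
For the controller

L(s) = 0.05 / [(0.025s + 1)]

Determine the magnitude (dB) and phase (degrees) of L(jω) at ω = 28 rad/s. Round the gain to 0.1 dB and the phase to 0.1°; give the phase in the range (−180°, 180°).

At ω = 28 rad/s:
pole (1 + j28·0.025) = 1 + j0.7 → |·| ≈ 1.2207, ∠ ≈ 34.99°
|L| = 0.05 · 1 / (1.2207) ≈ 0.04096
Gain = 20 log₁₀(0.04096) ≈ -27.75 dB
∠L = (0°) − (34.99°) = -34.99°

-27.8 dB, -35.0°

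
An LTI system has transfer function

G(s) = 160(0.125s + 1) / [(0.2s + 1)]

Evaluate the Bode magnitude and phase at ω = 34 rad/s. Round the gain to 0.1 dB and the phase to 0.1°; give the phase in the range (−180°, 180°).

40.1 dB, -4.9°

At ω = 34 rad/s:
zero (1 + j34·0.125) = 1 + j4.25 → |·| ≈ 4.3661, ∠ ≈ 76.76°
pole (1 + j34·0.2) = 1 + j6.8 → |·| ≈ 6.8731, ∠ ≈ 81.63°
|G| = 160 · 4.3661 / (6.8731) ≈ 101.64
Gain = 20 log₁₀(101.64) ≈ 40.14 dB
∠G = (76.76°) − (81.63°) = -4.87°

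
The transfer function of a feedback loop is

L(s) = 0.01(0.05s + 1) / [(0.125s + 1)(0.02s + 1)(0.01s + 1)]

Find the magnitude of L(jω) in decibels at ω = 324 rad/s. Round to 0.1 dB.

At ω = 324 rad/s:
zero (1 + j324·0.05) = 1 + j16.2 → |·| ≈ 16.231, ∠ ≈ 86.47°
pole (1 + j324·0.125) = 1 + j40.5 → |·| ≈ 40.512, ∠ ≈ 88.59°
pole (1 + j324·0.02) = 1 + j6.48 → |·| ≈ 6.5567, ∠ ≈ 81.23°
pole (1 + j324·0.01) = 1 + j3.24 → |·| ≈ 3.3908, ∠ ≈ 72.85°
|L| = 0.01 · 16.231 / (40.512 · 6.5567 · 3.3908) ≈ 0.00018021
Gain = 20 log₁₀(0.00018021) ≈ -74.88 dB

-74.9 dB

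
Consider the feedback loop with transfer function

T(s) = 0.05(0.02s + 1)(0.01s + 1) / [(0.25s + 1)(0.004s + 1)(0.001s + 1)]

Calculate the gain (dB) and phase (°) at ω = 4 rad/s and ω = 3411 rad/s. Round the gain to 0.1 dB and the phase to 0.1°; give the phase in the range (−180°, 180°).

ω = 4: -29.0 dB, -39.3°; ω = 3411: -51.0 dB, -71.9°

At ω = 4 rad/s:
zero (1 + j4·0.02) = 1 + j0.08 → |·| ≈ 1.0032, ∠ ≈ 4.57°
zero (1 + j4·0.01) = 1 + j0.04 → |·| ≈ 1.0008, ∠ ≈ 2.29°
pole (1 + j4·0.25) = 1 + j1 → |·| ≈ 1.4142, ∠ ≈ 45.00°
pole (1 + j4·0.004) = 1 + j0.016 → |·| ≈ 1.0001, ∠ ≈ 0.92°
pole (1 + j4·0.001) = 1 + j0.004 → |·| ≈ 1, ∠ ≈ 0.23°
|T| = 0.05 · 1.0032 · 1.0008 / (1.4142 · 1.0001 · 1) ≈ 0.035494
Gain = 20 log₁₀(0.035494) ≈ -29.00 dB
∠T = (4.57° + 2.29°) − (45.00° + 0.92° + 0.23°) = -39.29°

At ω = 3411 rad/s:
zero (1 + j3411·0.02) = 1 + j68.22 → |·| ≈ 68.227, ∠ ≈ 89.16°
zero (1 + j3411·0.01) = 1 + j34.11 → |·| ≈ 34.125, ∠ ≈ 88.32°
pole (1 + j3411·0.25) = 1 + j852.75 → |·| ≈ 852.75, ∠ ≈ 89.93°
pole (1 + j3411·0.004) = 1 + j13.644 → |·| ≈ 13.681, ∠ ≈ 85.81°
pole (1 + j3411·0.001) = 1 + j3.411 → |·| ≈ 3.5546, ∠ ≈ 73.66°
|T| = 0.05 · 68.227 · 34.125 / (852.75 · 13.681 · 3.5546) ≈ 0.0028072
Gain = 20 log₁₀(0.0028072) ≈ -51.03 dB
∠T = (89.16° + 88.32°) − (89.93° + 85.81° + 73.66°) = -71.92°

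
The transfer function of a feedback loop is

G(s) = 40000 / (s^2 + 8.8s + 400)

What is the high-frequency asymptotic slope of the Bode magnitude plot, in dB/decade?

Each pole contributes −20 dB/decade at high frequency; each zero contributes +20 dB/decade.
Net: 0 zero(s) − 2 pole(s) → -40 dB/decade.

-40 dB/decade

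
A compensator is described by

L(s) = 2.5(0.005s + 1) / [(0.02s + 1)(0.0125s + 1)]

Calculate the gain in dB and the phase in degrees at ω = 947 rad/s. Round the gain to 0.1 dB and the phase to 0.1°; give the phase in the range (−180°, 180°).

At ω = 947 rad/s:
zero (1 + j947·0.005) = 1 + j4.735 → |·| ≈ 4.8394, ∠ ≈ 78.07°
pole (1 + j947·0.02) = 1 + j18.94 → |·| ≈ 18.966, ∠ ≈ 86.98°
pole (1 + j947·0.0125) = 1 + j11.8375 → |·| ≈ 11.88, ∠ ≈ 85.17°
|L| = 2.5 · 4.8394 / (18.966 · 11.88) ≈ 0.053696
Gain = 20 log₁₀(0.053696) ≈ -25.40 dB
∠L = (78.07°) − (86.98° + 85.17°) = -94.08°

-25.4 dB, -94.1°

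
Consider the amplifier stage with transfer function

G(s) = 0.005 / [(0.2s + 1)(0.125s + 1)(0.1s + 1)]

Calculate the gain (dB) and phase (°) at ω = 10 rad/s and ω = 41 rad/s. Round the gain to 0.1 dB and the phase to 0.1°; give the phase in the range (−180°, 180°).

At ω = 10 rad/s:
pole (1 + j10·0.2) = 1 + j2 → |·| ≈ 2.2361, ∠ ≈ 63.43°
pole (1 + j10·0.125) = 1 + j1.25 → |·| ≈ 1.6008, ∠ ≈ 51.34°
pole (1 + j10·0.1) = 1 + j1 → |·| ≈ 1.4142, ∠ ≈ 45.00°
|G| = 0.005 · 1 / (2.2361 · 1.6008 · 1.4142) ≈ 0.00098771
Gain = 20 log₁₀(0.00098771) ≈ -60.11 dB
∠G = (0°) − (63.43° + 51.34° + 45.00°) = -159.77°

At ω = 41 rad/s:
pole (1 + j41·0.2) = 1 + j8.2 → |·| ≈ 8.2608, ∠ ≈ 83.05°
pole (1 + j41·0.125) = 1 + j5.125 → |·| ≈ 5.2216, ∠ ≈ 78.96°
pole (1 + j41·0.1) = 1 + j4.1 → |·| ≈ 4.2202, ∠ ≈ 76.29°
|G| = 0.005 · 1 / (8.2608 · 5.2216 · 4.2202) ≈ 2.7467e-05
Gain = 20 log₁₀(2.7467e-05) ≈ -91.22 dB
∠G = (0°) − (83.05° + 78.96° + 76.29°) = -238.30° ≡ 121.70° (principal value)

ω = 10: -60.1 dB, -159.8°; ω = 41: -91.2 dB, 121.7°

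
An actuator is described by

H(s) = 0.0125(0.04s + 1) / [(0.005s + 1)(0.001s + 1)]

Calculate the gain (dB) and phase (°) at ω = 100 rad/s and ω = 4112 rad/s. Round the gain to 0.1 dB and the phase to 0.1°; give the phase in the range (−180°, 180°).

ω = 100: -26.8 dB, 43.7°; ω = 4112: -32.5 dB, -73.9°

At ω = 100 rad/s:
zero (1 + j100·0.04) = 1 + j4 → |·| ≈ 4.1231, ∠ ≈ 75.96°
pole (1 + j100·0.005) = 1 + j0.5 → |·| ≈ 1.118, ∠ ≈ 26.57°
pole (1 + j100·0.001) = 1 + j0.1 → |·| ≈ 1.005, ∠ ≈ 5.71°
|H| = 0.0125 · 4.1231 / (1.118 · 1.005) ≈ 0.04587
Gain = 20 log₁₀(0.04587) ≈ -26.77 dB
∠H = (75.96°) − (26.57° + 5.71°) = 43.68°

At ω = 4112 rad/s:
zero (1 + j4112·0.04) = 1 + j164.48 → |·| ≈ 164.48, ∠ ≈ 89.65°
pole (1 + j4112·0.005) = 1 + j20.56 → |·| ≈ 20.584, ∠ ≈ 87.22°
pole (1 + j4112·0.001) = 1 + j4.112 → |·| ≈ 4.2318, ∠ ≈ 76.33°
|H| = 0.0125 · 164.48 / (20.584 · 4.2318) ≈ 0.023603
Gain = 20 log₁₀(0.023603) ≈ -32.54 dB
∠H = (89.65°) − (87.22° + 76.33°) = -73.90°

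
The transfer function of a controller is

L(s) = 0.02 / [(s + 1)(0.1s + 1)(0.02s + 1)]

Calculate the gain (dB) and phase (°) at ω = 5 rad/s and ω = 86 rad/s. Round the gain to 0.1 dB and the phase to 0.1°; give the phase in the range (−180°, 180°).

ω = 5: -49.1 dB, -111.0°; ω = 86: -97.4 dB, 127.5°

At ω = 5 rad/s:
pole (1 + j5·1) = 1 + j5 → |·| ≈ 5.099, ∠ ≈ 78.69°
pole (1 + j5·0.1) = 1 + j0.5 → |·| ≈ 1.118, ∠ ≈ 26.57°
pole (1 + j5·0.02) = 1 + j0.1 → |·| ≈ 1.005, ∠ ≈ 5.71°
|L| = 0.02 · 1 / (5.099 · 1.118 · 1.005) ≈ 0.0034909
Gain = 20 log₁₀(0.0034909) ≈ -49.14 dB
∠L = (0°) − (78.69° + 26.57° + 5.71°) = -110.97°

At ω = 86 rad/s:
pole (1 + j86·1) = 1 + j86 → |·| ≈ 86.006, ∠ ≈ 89.33°
pole (1 + j86·0.1) = 1 + j8.6 → |·| ≈ 8.6579, ∠ ≈ 83.37°
pole (1 + j86·0.02) = 1 + j1.72 → |·| ≈ 1.9896, ∠ ≈ 59.83°
|L| = 0.02 · 1 / (86.006 · 8.6579 · 1.9896) ≈ 1.35e-05
Gain = 20 log₁₀(1.35e-05) ≈ -97.39 dB
∠L = (0°) − (89.33° + 83.37° + 59.83°) = -232.53° ≡ 127.47° (principal value)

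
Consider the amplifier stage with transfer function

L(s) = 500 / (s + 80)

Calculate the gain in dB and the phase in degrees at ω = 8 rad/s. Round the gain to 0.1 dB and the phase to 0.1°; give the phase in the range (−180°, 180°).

15.9 dB, -5.7°

Substitute s = j8:
Numerator: 500 = 500 + j0
Denominator: (j8) + 80 = 80 + j8
|N| = √(500² + 0²) ≈ 500, ∠N ≈ 0.00°
|D| = √(80² + 8²) ≈ 80.399, ∠D ≈ 5.71°
|L| = 500 / 80.399 ≈ 6.219
Gain = 20 log₁₀(6.219) ≈ 15.87 dB
∠L = 0.00° − 5.71° = -5.71°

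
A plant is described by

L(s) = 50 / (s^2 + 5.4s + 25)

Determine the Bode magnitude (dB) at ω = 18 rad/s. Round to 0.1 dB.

-16.0 dB

At s = jω = j18:
quadratic: (j18)² + 5.4·j18 + 25 = -299 + j97.2 → |·| ≈ 314.4, ∠ ≈ 161.99°
|L| = 50 / 314.4 ≈ 0.15903
Gain = 20 log₁₀(0.15903) ≈ -15.97 dB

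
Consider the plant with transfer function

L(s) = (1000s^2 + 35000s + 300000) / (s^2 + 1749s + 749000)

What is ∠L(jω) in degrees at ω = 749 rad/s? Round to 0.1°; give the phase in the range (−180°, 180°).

95.5°

Substitute s = j749:
Numerator: 1000(j749)^2 + 35000(j749) + 300000 = -560701000 + j26215000
Denominator: (j749)^2 + 1749(j749) + 749000 = 187999 + j1310001
|N| = √(560701000² + 26215000²) ≈ 5.6131e+08, ∠N ≈ 177.32°
|D| = √(187999² + 1310001²) ≈ 1.3234e+06, ∠D ≈ 81.83°
∠L = 177.32° − 81.83° = 95.49°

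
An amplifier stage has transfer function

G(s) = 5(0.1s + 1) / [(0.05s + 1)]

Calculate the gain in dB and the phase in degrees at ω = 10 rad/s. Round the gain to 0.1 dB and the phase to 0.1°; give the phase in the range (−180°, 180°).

At ω = 10 rad/s:
zero (1 + j10·0.1) = 1 + j1 → |·| ≈ 1.4142, ∠ ≈ 45.00°
pole (1 + j10·0.05) = 1 + j0.5 → |·| ≈ 1.118, ∠ ≈ 26.57°
|G| = 5 · 1.4142 / (1.118) ≈ 6.3247
Gain = 20 log₁₀(6.3247) ≈ 16.02 dB
∠G = (45.00°) − (26.57°) = 18.43°

16.0 dB, 18.4°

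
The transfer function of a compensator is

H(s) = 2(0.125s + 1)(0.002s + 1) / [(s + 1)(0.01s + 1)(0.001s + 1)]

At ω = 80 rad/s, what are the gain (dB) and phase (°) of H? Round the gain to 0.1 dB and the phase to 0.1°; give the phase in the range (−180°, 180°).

At ω = 80 rad/s:
zero (1 + j80·0.125) = 1 + j10 → |·| ≈ 10.05, ∠ ≈ 84.29°
zero (1 + j80·0.002) = 1 + j0.16 → |·| ≈ 1.0127, ∠ ≈ 9.09°
pole (1 + j80·1) = 1 + j80 → |·| ≈ 80.006, ∠ ≈ 89.28°
pole (1 + j80·0.01) = 1 + j0.8 → |·| ≈ 1.2806, ∠ ≈ 38.66°
pole (1 + j80·0.001) = 1 + j0.08 → |·| ≈ 1.0032, ∠ ≈ 4.57°
|H| = 2 · 10.05 · 1.0127 / (80.006 · 1.2806 · 1.0032) ≈ 0.19804
Gain = 20 log₁₀(0.19804) ≈ -14.06 dB
∠H = (84.29° + 9.09°) − (89.28° + 38.66° + 4.57°) = -39.13°

-14.1 dB, -39.1°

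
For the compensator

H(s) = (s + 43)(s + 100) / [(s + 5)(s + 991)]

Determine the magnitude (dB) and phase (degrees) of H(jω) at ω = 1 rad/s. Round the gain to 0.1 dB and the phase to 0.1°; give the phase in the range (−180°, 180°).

At s = jω = j1:
zero (s+43): 43 + j1 → |·| = √(43²+1²) = √1850 ≈ 43.012, ∠ = arctan(1/43) ≈ 1.33°
zero (s+100): 100 + j1 → |·| = √(100²+1²) = √10001 ≈ 100, ∠ = arctan(1/100) ≈ 0.57°
pole (s+5): 5 + j1 → |·| = √(5²+1²) = √26 ≈ 5.099, ∠ = arctan(1/5) ≈ 11.31°
pole (s+991): 991 + j1 → |·| = √(991²+1²) = √982082 ≈ 991, ∠ = arctan(1/991) ≈ 0.06°
|H| = 1 · 4301.2 / 5053.1 ≈ 0.8512
Gain = 20 log₁₀(0.8512) ≈ -1.40 dB
∠H = 1.90° − 11.37° = -9.47°

-1.4 dB, -9.5°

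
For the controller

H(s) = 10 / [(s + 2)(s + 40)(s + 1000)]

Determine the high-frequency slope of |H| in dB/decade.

Each pole contributes −20 dB/decade at high frequency; each zero contributes +20 dB/decade.
Net: 0 zero(s) − 3 pole(s) → -60 dB/decade.

-60 dB/decade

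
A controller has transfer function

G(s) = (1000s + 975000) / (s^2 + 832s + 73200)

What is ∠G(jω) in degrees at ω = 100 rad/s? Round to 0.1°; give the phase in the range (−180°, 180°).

-46.9°

Substitute s = j100:
Numerator: 1000(j100) + 975000 = 975000 + j100000
Denominator: (j100)^2 + 832(j100) + 73200 = 63200 + j83200
|N| = √(975000² + 100000²) ≈ 9.8011e+05, ∠N ≈ 5.86°
|D| = √(63200² + 83200²) ≈ 1.0448e+05, ∠D ≈ 52.78°
∠G = 5.86° − 52.78° = -46.92°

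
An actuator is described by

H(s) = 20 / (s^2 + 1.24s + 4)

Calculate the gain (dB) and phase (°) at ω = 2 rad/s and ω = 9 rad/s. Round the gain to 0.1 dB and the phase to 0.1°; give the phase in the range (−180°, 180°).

ω = 2: 18.1 dB, -90.0°; ω = 9: -11.8 dB, -171.8°

At s = jω = j2:
quadratic: (j2)² + 1.24·j2 + 4 = 0 + j2.48 → |·| ≈ 2.48, ∠ ≈ 90.00°
|H| = 20 / 2.48 ≈ 8.0645
Gain = 20 log₁₀(8.0645) ≈ 18.13 dB
∠H = 0.00° − 90.00° = -90.00°

At s = jω = j9:
quadratic: (j9)² + 1.24·j9 + 4 = -77 + j11.16 → |·| ≈ 77.805, ∠ ≈ 171.75°
|H| = 20 / 77.805 ≈ 0.25705
Gain = 20 log₁₀(0.25705) ≈ -11.80 dB
∠H = 0.00° − 171.75° = -171.75°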